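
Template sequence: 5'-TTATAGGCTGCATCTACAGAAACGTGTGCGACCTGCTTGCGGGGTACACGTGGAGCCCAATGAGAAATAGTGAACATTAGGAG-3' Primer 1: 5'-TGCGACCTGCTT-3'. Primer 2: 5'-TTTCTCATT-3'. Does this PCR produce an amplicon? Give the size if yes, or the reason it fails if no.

Yes — a 41 bp product.

Primer 1 (TGCGACCTGCTT) matches the top strand at positions 27–38; it acts as a forward primer.
Primer 2's reverse complement is AATGAGAAA, matching the top strand at positions 59–67; it acts as a reverse primer.
The 3' ends face each other across positions 27–67, giving a 41 bp product.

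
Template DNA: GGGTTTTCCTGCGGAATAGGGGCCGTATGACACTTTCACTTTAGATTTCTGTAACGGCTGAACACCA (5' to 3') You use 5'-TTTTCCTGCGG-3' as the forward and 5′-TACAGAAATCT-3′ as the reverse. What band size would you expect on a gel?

50 bp

Forward primer TTTTCCTGCGG is found on the top strand at positions 4–14.
The reverse primer's reverse complement is AGATTTCTGTA, which matches the template at positions 43–53.
Amplicon spans positions 4–53: 50 bp.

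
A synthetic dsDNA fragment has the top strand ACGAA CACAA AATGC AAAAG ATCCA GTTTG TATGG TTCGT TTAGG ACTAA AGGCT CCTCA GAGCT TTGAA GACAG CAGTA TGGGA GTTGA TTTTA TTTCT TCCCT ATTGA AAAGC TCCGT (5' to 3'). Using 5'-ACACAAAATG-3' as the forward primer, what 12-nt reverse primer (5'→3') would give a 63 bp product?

5'-AAAGCTCTGAGG-3'

The forward primer binds at positions 5–14, so a 63 bp product ends at position 5 + 63 − 1 = 67.
The reverse primer anneals to the top strand over positions 56–67, i.e. to CCTCAGAGCTTT.
Its sequence written 5'→3' is the reverse complement: AAAGCTCTGAGG.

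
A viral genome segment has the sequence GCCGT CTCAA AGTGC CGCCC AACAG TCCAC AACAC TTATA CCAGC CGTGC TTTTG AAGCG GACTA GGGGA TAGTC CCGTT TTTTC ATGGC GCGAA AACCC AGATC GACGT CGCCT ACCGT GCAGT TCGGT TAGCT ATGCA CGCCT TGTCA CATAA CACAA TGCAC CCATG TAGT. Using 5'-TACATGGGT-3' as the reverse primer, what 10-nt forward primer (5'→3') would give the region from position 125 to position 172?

5'-TTCGGTTAGC-3'

The reverse primer's reverse complement ACCCATGTA matches the template at positions 164–172; the product starts at position 125.
The forward primer is identical to the top strand over positions 125–134: TTCGGTTAGC.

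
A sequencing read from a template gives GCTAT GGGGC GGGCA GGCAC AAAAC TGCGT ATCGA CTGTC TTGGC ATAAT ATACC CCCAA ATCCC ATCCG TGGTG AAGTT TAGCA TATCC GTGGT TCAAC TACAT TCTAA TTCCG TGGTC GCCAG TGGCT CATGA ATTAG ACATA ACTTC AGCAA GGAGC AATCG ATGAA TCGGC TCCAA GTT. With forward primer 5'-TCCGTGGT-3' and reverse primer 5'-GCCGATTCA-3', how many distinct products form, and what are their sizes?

Three products: 109 bp, 88 bp, 64 bp

The forward primer TCCGTGGT matches the top strand at positions 67–74, 88–95, 112–119.
The reverse primer's reverse complement is TGAATCGGC, matching at positions 167–175.
Each forward site pairs with the reverse site to give a product ending at position 175: sizes 109, 88, 64 bp.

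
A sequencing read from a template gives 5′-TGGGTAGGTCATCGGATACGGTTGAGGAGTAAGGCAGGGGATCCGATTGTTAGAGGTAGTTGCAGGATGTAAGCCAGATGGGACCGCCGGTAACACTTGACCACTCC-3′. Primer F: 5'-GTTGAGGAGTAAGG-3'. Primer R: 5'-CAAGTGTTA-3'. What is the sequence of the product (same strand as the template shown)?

5'-GTTGAGGAGTAAGGCAGGGGATCCGATTGTTAGAGGTAGTTGCAGGATGTAAGCCAGATGGGACCGCCGGTAACACTTG-3'

The forward primer matches the template at positions 21–34.
Reverse complement of the reverse primer: TAACACTTG. This occurs on the top strand at positions 91–99.
The product is the template from position 21 through 99 (79 bp).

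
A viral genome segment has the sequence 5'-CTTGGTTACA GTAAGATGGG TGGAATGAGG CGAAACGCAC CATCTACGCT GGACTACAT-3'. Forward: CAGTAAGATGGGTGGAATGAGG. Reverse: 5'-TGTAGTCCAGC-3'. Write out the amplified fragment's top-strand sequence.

Forward primer CAGTAAGATGGGTGGAATGAGG is found on the top strand at positions 9–30.
Taking the reverse complement of TGTAGTCCAGC gives GCTGGACTACA, found at positions 48–58 on the template; the primer anneals here to the top strand with its 3' end pointing upstream.
The product is the template from position 9 through 58 (50 bp).

5'-CAGTAAGATGGGTGGAATGAGGCGAAACGCACCATCTACGCTGGACTACA-3'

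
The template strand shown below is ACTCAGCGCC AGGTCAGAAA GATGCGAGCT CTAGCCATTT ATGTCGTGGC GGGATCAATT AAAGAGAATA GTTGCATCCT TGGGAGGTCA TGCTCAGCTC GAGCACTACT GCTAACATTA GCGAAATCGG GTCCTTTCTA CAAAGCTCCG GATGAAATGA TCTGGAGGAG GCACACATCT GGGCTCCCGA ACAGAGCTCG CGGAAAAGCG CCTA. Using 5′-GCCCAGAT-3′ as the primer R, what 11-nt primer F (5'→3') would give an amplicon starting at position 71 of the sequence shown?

The reverse primer's reverse complement ATCTGGGC matches the template at positions 177–184; the product starts at position 71.
The forward primer is identical to the top strand over positions 71–81: GTTGCATCCTT.

5'-GTTGCATCCTT-3'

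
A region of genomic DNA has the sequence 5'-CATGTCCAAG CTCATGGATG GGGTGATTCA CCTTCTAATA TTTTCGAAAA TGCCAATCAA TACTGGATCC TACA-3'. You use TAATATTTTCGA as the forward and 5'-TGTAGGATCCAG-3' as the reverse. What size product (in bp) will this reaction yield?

39 bp

Forward primer TAATATTTTCGA is found on the top strand at positions 36–47.
Reverse complement of the reverse primer: CTGGATCCTACA. This occurs on the top strand at positions 63–74.
Amplicon spans positions 36–74: 39 bp.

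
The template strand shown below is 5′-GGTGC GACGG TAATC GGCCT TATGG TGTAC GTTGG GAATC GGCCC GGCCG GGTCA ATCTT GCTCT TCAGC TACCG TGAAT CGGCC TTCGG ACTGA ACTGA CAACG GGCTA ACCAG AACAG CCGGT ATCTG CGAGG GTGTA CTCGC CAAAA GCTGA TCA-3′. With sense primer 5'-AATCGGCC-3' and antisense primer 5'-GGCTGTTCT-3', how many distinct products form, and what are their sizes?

Three products: 111 bp, 86 bp, 45 bp

The forward primer AATCGGCC matches the top strand at positions 12–19, 37–44, 78–85.
The reverse primer's reverse complement is AGAACAGCC, matching at positions 114–122.
Each forward site pairs with the reverse site to give a product ending at position 122: sizes 111, 86, 45 bp.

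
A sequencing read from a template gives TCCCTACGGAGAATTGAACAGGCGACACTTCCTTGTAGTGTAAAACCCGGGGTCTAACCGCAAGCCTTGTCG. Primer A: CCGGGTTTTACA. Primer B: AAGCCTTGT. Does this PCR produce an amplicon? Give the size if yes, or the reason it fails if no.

No product — the primers' 3' ends point away from each other.

Primer A (CCGGGTTTTACA) has reverse complement TGTAAAACCCGG, which matches the top strand at positions 39–50; primer A anneals to the top strand there with its 3' end pointing upstream toward position 39.
Primer B (AAGCCTTGT) matches the top strand directly at positions 62–70; it anneals to the bottom strand with its 3' end pointing downstream toward position 70.
The 3' ends diverge (primer A extends toward position 1, primer B toward position 72), so the primers never converge on a shared product.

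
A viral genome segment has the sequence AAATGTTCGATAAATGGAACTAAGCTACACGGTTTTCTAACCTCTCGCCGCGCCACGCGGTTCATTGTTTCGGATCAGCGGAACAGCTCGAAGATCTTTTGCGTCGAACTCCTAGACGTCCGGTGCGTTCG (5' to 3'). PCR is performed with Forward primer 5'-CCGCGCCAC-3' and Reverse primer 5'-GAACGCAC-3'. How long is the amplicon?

83 bp

Forward primer CCGCGCCAC is found on the top strand at positions 48–56.
The reverse primer's reverse complement is GTGCGTTC, which matches the template at positions 123–130.
Product length = (reverse-primer end) − (forward-primer start) + 1 = 130 − 48 + 1 = 83 bp.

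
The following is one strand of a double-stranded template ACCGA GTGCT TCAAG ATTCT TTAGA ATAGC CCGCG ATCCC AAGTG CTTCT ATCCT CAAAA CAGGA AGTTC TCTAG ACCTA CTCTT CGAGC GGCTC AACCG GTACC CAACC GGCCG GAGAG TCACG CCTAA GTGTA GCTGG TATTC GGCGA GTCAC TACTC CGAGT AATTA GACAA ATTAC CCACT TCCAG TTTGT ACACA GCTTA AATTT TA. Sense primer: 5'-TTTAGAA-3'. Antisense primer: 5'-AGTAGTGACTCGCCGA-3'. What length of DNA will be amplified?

Forward primer TTTAGAA is found on the top strand at positions 20–26.
The reverse primer's reverse complement is TCGGCGAGTCACTACT, which matches the template at positions 144–159.
Product length = (reverse-primer end) − (forward-primer start) + 1 = 159 − 20 + 1 = 140 bp.

140 bp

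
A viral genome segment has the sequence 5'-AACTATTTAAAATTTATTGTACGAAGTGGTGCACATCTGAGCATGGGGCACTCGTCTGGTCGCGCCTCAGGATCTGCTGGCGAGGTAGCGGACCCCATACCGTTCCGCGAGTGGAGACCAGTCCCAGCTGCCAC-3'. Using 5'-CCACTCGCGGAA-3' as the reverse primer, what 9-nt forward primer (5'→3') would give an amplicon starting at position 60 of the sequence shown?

The reverse primer's reverse complement TTCCGCGAGTGG matches the template at positions 103–114; the product starts at position 60.
The forward primer is identical to the top strand over positions 60–68: TCGCGCCTC.

5'-TCGCGCCTC-3'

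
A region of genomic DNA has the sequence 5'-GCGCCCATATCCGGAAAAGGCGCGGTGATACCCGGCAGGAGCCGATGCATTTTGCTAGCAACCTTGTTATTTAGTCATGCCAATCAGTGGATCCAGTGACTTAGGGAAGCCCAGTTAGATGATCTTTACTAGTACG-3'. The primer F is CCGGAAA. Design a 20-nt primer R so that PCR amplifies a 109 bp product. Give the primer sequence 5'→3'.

The forward primer binds at positions 11–17, so a 109 bp product ends at position 11 + 109 − 1 = 119.
The reverse primer anneals to the top strand over positions 100–119, i.e. to CTTAGGGAAGCCCAGTTAGA.
Its sequence written 5'→3' is the reverse complement: TCTAACTGGGCTTCCCTAAG.

5'-TCTAACTGGGCTTCCCTAAG-3'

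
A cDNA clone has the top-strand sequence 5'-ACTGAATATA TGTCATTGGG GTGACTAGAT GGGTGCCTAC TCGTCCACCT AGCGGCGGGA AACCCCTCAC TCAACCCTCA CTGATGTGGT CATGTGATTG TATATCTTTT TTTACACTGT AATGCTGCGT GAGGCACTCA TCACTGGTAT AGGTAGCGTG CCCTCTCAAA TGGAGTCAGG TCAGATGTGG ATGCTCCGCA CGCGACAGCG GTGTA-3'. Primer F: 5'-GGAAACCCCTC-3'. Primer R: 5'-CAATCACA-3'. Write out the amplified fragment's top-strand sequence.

Forward primer GGAAACCCCTC is found on the top strand at positions 58–68.
Taking the reverse complement of CAATCACA gives TGTGATTG, found at positions 93–100 on the template; the primer anneals here to the top strand with its 3' end pointing upstream.
The product is the template from position 58 through 100 (43 bp).

5'-GGAAACCCCTCACTCAACCCTCACTGATGTGGTCATGTGATTG-3'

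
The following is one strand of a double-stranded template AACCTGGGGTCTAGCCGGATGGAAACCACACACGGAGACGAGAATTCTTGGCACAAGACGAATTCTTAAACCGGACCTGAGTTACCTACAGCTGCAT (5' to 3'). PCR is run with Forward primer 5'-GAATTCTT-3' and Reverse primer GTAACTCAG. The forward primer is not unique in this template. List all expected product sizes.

44 bp, 26 bp

The forward primer GAATTCTT matches the top strand at positions 42–49, 60–67.
The reverse primer's reverse complement is CTGAGTTAC, matching at positions 77–85.
Each forward site pairs with the reverse site to give a product ending at position 85: sizes 44, 26 bp.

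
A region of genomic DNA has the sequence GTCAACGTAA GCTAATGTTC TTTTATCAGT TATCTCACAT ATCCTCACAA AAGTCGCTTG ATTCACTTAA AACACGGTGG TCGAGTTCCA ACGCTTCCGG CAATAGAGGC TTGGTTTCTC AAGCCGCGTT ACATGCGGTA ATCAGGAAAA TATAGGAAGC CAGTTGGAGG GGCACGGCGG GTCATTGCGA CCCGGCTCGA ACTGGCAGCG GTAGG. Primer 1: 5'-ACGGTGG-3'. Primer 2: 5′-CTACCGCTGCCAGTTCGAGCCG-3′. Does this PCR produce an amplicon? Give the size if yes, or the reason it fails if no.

Yes — a 141 bp product.

Primer 1 (ACGGTGG) matches the top strand at positions 74–80; it acts as a forward primer.
Primer 2's reverse complement is CGGCTCGAACTGGCAGCGGTAG, matching the top strand at positions 193–214; it acts as a reverse primer.
The 3' ends face each other across positions 74–214, giving a 141 bp product.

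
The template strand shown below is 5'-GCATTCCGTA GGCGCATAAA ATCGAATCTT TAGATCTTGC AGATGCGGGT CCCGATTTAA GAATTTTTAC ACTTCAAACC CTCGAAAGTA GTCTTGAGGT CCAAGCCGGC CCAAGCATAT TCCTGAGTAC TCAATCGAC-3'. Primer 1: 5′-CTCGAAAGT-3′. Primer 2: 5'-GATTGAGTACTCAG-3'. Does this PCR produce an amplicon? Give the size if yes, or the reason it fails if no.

Yes — a 56 bp product.

Primer 1 (CTCGAAAGT) matches the top strand at positions 81–89; it acts as a forward primer.
Primer 2's reverse complement is CTGAGTACTCAATC, matching the top strand at positions 123–136; it acts as a reverse primer.
The 3' ends face each other across positions 81–136, giving a 56 bp product.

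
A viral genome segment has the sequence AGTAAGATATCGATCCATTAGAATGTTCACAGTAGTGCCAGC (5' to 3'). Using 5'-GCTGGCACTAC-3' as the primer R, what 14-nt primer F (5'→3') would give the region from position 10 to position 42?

The reverse primer's reverse complement GTAGTGCCAGC matches the template at positions 32–42; the product starts at position 10.
The forward primer is identical to the top strand over positions 10–23: TCGATCCATTAGAA.

5'-TCGATCCATTAGAA-3'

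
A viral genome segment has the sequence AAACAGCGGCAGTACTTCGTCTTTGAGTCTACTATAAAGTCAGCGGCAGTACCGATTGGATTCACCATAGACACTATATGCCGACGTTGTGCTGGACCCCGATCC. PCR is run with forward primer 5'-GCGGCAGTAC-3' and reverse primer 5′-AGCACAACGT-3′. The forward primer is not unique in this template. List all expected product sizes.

The forward primer GCGGCAGTAC matches the top strand at positions 6–15, 43–52.
The reverse primer's reverse complement is ACGTTGTGCT, matching at positions 84–93.
Each forward site pairs with the reverse site to give a product ending at position 93: sizes 88, 51 bp.

88 bp, 51 bp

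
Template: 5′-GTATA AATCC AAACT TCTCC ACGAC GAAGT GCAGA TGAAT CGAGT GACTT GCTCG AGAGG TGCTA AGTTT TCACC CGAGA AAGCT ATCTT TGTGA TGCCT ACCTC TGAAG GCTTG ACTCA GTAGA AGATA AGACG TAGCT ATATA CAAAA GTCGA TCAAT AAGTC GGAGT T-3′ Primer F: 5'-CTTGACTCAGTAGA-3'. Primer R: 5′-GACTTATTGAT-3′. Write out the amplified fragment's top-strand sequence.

Scanning the template, CTTGACTCAGTAGA occurs at positions 112–125; this primer anneals to the bottom strand there with its 3' end pointing downstream.
Taking the reverse complement of GACTTATTGAT gives ATCAATAAGTC, found at positions 155–165 on the template; the primer anneals here to the top strand with its 3' end pointing upstream.
The product is the template from position 112 through 165 (54 bp).

5'-CTTGACTCAGTAGAAGATAAGACGTAGCTATATACAAAAGTCGATCAATAAGTC-3'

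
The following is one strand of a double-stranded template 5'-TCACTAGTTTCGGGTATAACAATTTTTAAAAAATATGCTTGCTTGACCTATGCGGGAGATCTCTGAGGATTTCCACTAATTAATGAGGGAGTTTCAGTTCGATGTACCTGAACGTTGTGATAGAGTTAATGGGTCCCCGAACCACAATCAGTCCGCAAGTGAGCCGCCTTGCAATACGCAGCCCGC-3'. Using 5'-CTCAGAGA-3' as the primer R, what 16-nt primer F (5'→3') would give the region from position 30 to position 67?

5'-AAAATATGCTTGCTTG-3'

The reverse primer's reverse complement TCTCTGAG matches the template at positions 60–67; the product starts at position 30.
The forward primer is identical to the top strand over positions 30–45: AAAATATGCTTGCTTG.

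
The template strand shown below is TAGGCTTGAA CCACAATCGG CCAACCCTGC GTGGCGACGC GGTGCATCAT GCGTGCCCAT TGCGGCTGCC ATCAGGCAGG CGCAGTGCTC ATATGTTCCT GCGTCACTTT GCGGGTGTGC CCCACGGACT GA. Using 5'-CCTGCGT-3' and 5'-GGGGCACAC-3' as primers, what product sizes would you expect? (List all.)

98 bp, 26 bp

The forward primer CCTGCGT matches the top strand at positions 26–32, 98–104.
The reverse primer's reverse complement is GTGTGCCCC, matching at positions 115–123.
Each forward site pairs with the reverse site to give a product ending at position 123: sizes 98, 26 bp.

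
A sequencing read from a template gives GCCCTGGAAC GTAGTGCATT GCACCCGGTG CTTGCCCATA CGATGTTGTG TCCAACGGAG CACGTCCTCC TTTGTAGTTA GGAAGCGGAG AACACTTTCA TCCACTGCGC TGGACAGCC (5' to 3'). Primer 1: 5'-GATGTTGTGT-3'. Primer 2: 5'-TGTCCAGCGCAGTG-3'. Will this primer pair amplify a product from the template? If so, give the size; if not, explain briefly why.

Yes — a 75 bp product.

Primer 1 (GATGTTGTGT) matches the top strand at positions 42–51; it acts as a forward primer.
Primer 2's reverse complement is CACTGCGCTGGACA, matching the top strand at positions 103–116; it acts as a reverse primer.
The 3' ends face each other across positions 42–116, giving a 75 bp product.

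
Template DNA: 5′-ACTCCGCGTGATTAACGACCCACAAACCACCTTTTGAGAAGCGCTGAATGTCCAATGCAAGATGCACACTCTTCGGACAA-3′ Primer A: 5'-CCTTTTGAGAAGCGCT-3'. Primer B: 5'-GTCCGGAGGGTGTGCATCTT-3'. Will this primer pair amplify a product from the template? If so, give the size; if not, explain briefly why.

Primer B (GTCCGGAGGGTGTGCATCTT) does not match the top strand, and its reverse complement AAGATGCACACCCTCCGGAC does not match either.
With no annealing site for primer B, no amplification occurs.

No product — primer B has no binding site in the template.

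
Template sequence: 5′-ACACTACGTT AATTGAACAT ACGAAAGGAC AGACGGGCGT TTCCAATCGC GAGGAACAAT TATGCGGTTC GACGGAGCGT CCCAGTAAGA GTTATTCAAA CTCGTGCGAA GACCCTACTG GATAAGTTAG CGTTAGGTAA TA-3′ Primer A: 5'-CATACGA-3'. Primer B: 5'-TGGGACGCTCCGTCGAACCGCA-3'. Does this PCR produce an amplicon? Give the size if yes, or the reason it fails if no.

Primer A (CATACGA) matches the top strand at positions 18–24; it acts as a forward primer.
Primer B's reverse complement is TGCGGTTCGACGGAGCGTCCCA, matching the top strand at positions 63–84; it acts as a reverse primer.
The 3' ends face each other across positions 18–84, giving a 67 bp product.

Yes — a 67 bp product.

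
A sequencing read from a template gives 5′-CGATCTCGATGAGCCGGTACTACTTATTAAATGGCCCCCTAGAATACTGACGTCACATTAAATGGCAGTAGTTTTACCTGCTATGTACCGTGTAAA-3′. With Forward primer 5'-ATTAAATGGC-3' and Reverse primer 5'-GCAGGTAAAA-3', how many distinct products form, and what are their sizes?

The forward primer ATTAAATGGC matches the top strand at positions 26–35, 57–66.
The reverse primer's reverse complement is TTTTACCTGC, matching at positions 72–81.
Each forward site pairs with the reverse site to give a product ending at position 81: sizes 56, 25 bp.

Two products: 56 bp, 25 bp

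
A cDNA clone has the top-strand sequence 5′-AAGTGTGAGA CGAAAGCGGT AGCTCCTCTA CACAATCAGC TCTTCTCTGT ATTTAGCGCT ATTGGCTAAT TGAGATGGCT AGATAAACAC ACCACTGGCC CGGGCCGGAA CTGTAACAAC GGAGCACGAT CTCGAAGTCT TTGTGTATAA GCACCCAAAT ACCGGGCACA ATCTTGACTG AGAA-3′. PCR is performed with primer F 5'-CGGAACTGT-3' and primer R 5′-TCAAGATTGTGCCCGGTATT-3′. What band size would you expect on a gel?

The forward primer matches the template at positions 106–114.
The reverse primer's reverse complement is AATACCGGGCACAATCTTGA, which matches the template at positions 158–177.
Product length = (reverse-primer end) − (forward-primer start) + 1 = 177 − 106 + 1 = 72 bp.

72 bp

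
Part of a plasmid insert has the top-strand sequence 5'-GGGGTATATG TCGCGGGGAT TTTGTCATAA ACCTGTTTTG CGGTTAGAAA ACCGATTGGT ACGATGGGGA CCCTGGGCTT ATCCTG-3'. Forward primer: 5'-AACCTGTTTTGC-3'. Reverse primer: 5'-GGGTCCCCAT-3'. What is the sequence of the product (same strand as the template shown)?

5'-AACCTGTTTTGCGGTTAGAAAACCGATTGGTACGATGGGGACCC-3'

Scanning the template, AACCTGTTTTGC occurs at positions 30–41; this primer anneals to the bottom strand there with its 3' end pointing downstream.
Reverse complement of the reverse primer: ATGGGGACCC. This occurs on the top strand at positions 64–73.
The product is the template from position 30 through 73 (44 bp).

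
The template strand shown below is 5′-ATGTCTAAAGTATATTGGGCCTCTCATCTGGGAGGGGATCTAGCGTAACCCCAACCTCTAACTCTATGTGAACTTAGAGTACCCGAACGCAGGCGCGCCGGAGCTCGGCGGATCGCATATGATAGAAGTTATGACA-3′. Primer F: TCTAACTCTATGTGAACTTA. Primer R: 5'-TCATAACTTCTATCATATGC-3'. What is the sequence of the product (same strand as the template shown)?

5'-TCTAACTCTATGTGAACTTAGAGTACCCGAACGCAGGCGCGCCGGAGCTCGGCGGATCGCATATGATAGAAGTTATGA-3'

Scanning the template, TCTAACTCTATGTGAACTTA occurs at positions 57–76; this primer anneals to the bottom strand there with its 3' end pointing downstream.
Taking the reverse complement of TCATAACTTCTATCATATGC gives GCATATGATAGAAGTTATGA, found at positions 115–134 on the template; the primer anneals here to the top strand with its 3' end pointing upstream.
The product is the template from position 57 through 134 (78 bp).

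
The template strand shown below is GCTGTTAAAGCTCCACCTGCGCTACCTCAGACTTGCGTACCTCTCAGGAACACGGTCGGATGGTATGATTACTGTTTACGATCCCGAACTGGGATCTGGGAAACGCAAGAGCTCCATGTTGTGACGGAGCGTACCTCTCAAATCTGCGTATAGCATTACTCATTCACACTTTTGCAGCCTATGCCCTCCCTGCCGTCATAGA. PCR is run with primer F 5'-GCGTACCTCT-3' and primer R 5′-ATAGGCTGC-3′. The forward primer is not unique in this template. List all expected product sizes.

The forward primer GCGTACCTCT matches the top strand at positions 35–44, 129–138.
The reverse primer's reverse complement is GCAGCCTAT, matching at positions 174–182.
Each forward site pairs with the reverse site to give a product ending at position 182: sizes 148, 54 bp.

148 bp, 54 bp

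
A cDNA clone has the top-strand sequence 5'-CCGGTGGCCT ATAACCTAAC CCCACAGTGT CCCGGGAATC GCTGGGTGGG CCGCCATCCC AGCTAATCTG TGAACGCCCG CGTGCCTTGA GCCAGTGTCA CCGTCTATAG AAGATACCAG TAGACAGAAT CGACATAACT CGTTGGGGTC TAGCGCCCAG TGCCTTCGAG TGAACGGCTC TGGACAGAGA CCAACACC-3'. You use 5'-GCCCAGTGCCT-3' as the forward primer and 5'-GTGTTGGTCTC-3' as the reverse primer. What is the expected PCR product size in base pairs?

43 bp

Forward primer GCCCAGTGCCT is found on the top strand at positions 155–165.
The reverse primer's reverse complement is GAGACCAACAC, which matches the template at positions 187–197.
Amplicon spans positions 155–197: 43 bp.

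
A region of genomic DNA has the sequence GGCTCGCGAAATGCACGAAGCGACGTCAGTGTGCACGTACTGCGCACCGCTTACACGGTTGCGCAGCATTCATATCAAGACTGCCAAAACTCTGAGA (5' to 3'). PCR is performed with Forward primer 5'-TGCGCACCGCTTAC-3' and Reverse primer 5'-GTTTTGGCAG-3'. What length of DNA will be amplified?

Scanning the template, TGCGCACCGCTTAC occurs at positions 41–54; this primer anneals to the bottom strand there with its 3' end pointing downstream.
The reverse primer's reverse complement is CTGCCAAAAC, which matches the template at positions 81–90.
The product runs from position 41 to position 90, so its length is 90 − 41 + 1 = 50 bp.

50 bp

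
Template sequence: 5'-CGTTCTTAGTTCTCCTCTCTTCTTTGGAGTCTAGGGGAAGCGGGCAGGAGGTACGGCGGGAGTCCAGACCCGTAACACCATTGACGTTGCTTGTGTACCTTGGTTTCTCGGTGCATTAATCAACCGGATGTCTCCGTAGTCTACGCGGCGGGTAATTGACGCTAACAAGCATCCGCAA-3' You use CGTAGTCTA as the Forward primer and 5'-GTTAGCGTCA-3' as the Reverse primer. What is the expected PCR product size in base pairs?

32 bp

The forward primer matches the template at positions 135–143.
The reverse primer's reverse complement is TGACGCTAAC, which matches the template at positions 157–166.
Amplicon spans positions 135–166: 32 bp.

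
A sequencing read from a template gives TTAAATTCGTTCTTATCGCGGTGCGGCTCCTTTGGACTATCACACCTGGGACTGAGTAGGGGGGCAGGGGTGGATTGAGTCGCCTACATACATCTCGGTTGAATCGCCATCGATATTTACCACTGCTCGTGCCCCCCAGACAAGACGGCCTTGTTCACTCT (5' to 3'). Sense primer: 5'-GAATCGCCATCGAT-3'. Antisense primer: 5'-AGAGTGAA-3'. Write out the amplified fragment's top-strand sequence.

5'-GAATCGCCATCGATATTTACCACTGCTCGTGCCCCCCAGACAAGACGGCCTTGTTCACTCT-3'

Scanning the template, GAATCGCCATCGAT occurs at positions 101–114; this primer anneals to the bottom strand there with its 3' end pointing downstream.
The reverse primer's reverse complement is TTCACTCT, which matches the template at positions 154–161.
The product is the template from position 101 through 161 (61 bp).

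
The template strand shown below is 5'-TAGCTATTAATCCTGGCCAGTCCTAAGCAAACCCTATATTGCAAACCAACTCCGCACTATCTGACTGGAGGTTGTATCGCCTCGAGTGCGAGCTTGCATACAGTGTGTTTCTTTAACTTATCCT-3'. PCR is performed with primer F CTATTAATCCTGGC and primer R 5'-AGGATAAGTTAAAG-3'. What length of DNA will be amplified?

The forward primer matches the template at positions 4–17.
Reverse complement of the reverse primer: CTTTAACTTATCCT. This occurs on the top strand at positions 111–124.
Product length = (reverse-primer end) − (forward-primer start) + 1 = 124 − 4 + 1 = 121 bp.

121 bp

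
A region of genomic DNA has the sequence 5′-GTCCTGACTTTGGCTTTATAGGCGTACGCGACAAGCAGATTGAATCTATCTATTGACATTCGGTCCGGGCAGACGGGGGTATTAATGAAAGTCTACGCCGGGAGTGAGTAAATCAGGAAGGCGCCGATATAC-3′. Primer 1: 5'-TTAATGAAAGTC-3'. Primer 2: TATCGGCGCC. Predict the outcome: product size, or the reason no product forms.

Yes — a 48 bp product.

Primer 1 (TTAATGAAAGTC) matches the top strand at positions 82–93; it acts as a forward primer.
Primer 2's reverse complement is GGCGCCGATA, matching the top strand at positions 120–129; it acts as a reverse primer.
The 3' ends face each other across positions 82–129, giving a 48 bp product.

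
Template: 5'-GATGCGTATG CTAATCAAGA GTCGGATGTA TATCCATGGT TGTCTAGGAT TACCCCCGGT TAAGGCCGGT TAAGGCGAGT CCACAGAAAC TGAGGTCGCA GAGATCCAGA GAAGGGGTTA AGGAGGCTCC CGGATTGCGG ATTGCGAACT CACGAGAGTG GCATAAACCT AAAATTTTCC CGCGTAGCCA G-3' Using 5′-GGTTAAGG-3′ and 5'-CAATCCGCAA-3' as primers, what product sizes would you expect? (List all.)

The forward primer GGTTAAGG matches the top strand at positions 58–65, 68–75, 116–123.
The reverse primer's reverse complement is TTGCGGATTG, matching at positions 135–144.
Each forward site pairs with the reverse site to give a product ending at position 144: sizes 87, 77, 29 bp.

87 bp, 77 bp, 29 bp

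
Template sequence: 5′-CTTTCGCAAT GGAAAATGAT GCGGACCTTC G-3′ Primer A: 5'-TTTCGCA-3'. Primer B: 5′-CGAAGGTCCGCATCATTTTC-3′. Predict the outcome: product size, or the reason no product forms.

Yes — a 30 bp product.

Primer A (TTTCGCA) matches the top strand at positions 2–8; it acts as a forward primer.
Primer B's reverse complement is GAAAATGATGCGGACCTTCG, matching the top strand at positions 12–31; it acts as a reverse primer.
The 3' ends face each other across positions 2–31, giving a 30 bp product.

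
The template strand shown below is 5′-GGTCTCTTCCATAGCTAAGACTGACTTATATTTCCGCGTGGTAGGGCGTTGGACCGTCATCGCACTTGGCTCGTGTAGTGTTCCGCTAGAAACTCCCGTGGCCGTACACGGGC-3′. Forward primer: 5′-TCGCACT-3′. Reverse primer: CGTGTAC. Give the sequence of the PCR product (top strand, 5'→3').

Forward primer TCGCACT is found on the top strand at positions 60–66.
The reverse primer's reverse complement is GTACACG, which matches the template at positions 104–110.
The product is the template from position 60 through 110 (51 bp).

5'-TCGCACTTGGCTCGTGTAGTGTTCCGCTAGAAACTCCCGTGGCCGTACACG-3'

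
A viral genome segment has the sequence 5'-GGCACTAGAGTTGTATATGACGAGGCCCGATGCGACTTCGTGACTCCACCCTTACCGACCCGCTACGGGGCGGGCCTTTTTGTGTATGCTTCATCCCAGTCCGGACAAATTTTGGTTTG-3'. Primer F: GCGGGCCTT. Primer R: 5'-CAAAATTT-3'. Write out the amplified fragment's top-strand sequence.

5'-GCGGGCCTTTTTGTGTATGCTTCATCCCAGTCCGGACAAATTTTG-3'

Forward primer GCGGGCCTT is found on the top strand at positions 70–78.
Reverse complement of the reverse primer: AAATTTTG. This occurs on the top strand at positions 107–114.
The product is the template from position 70 through 114 (45 bp).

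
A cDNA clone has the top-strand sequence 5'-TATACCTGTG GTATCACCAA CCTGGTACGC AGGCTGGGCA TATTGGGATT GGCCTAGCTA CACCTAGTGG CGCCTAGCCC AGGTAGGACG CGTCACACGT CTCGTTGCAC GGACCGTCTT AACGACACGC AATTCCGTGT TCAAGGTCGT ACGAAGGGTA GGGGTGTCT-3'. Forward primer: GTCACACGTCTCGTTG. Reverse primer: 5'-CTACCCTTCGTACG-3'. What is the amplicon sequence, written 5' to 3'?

5'-GTCACACGTCTCGTTGCACGGACCGTCTTAACGACACGCAATTCCGTGTTCAAGGTCGTACGAAGGGTAG-3'

Forward primer GTCACACGTCTCGTTG is found on the top strand at positions 92–107.
The reverse primer's reverse complement is CGTACGAAGGGTAG, which matches the template at positions 148–161.
The product is the template from position 92 through 161 (70 bp).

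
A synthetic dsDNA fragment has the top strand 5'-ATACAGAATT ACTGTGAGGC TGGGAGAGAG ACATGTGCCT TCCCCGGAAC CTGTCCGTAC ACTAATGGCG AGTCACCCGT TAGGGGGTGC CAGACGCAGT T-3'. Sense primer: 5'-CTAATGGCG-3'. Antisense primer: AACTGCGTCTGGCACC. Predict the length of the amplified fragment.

Scanning the template, CTAATGGCG occurs at positions 62–70; this primer anneals to the bottom strand there with its 3' end pointing downstream.
Reverse complement of the reverse primer: GGTGCCAGACGCAGTT. This occurs on the top strand at positions 86–101.
Product length = (reverse-primer end) − (forward-primer start) + 1 = 101 − 62 + 1 = 40 bp.

40 bp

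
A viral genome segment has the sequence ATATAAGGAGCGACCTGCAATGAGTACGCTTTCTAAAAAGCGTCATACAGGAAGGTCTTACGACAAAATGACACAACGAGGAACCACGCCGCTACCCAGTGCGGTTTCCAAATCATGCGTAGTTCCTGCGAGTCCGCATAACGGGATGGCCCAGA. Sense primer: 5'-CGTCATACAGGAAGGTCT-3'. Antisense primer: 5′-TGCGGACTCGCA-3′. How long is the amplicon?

98 bp

The forward primer matches the template at positions 41–58.
The reverse primer's reverse complement is TGCGAGTCCGCA, which matches the template at positions 127–138.
Amplicon spans positions 41–138: 98 bp.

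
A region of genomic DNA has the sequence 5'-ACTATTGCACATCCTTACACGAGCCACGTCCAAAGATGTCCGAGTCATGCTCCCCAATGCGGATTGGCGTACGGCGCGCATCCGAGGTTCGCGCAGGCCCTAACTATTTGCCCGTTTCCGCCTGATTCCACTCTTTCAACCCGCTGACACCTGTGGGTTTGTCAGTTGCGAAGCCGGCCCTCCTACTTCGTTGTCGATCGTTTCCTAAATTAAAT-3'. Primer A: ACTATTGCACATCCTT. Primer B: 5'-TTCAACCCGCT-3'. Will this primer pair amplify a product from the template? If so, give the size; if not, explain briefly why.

No product — both primers anneal to the same strand and extend in the same direction.

Primer A (ACTATTGCACATCCTT) matches the top strand at positions 1–16 (3' end points downstream).
Primer B (TTCAACCCGCT) also matches the top strand directly, at positions 135–145 — its reverse complement AGCGGGTTGAA is not present.
Both primers anneal to the bottom strand with 3' ends pointing the same way, so neither can prime synthesis back toward the other.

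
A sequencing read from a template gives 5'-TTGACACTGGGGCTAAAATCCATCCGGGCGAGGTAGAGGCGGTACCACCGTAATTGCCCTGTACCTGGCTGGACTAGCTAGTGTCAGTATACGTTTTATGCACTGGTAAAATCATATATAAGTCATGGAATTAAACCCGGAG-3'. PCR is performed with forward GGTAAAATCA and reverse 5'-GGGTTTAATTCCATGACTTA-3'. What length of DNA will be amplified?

34 bp

The forward primer matches the template at positions 105–114.
Reverse complement of the reverse primer: TAAGTCATGGAATTAAACCC. This occurs on the top strand at positions 119–138.
The product runs from position 105 to position 138, so its length is 138 − 105 + 1 = 34 bp.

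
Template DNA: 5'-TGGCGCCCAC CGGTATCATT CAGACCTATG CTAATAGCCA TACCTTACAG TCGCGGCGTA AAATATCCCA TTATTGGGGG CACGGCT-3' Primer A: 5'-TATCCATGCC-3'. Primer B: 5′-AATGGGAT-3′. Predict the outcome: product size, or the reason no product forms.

No product — primer A has no binding site in the template.

Primer A (TATCCATGCC) does not match the top strand, and its reverse complement GGCATGGATA does not match either.
With no annealing site for primer A, no amplification occurs.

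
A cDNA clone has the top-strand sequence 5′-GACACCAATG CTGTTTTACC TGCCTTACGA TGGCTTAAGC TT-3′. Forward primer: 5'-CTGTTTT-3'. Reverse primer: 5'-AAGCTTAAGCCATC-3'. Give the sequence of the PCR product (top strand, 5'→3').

5'-CTGTTTTACCTGCCTTACGATGGCTTAAGCTT-3'

Scanning the template, CTGTTTT occurs at positions 11–17; this primer anneals to the bottom strand there with its 3' end pointing downstream.
Reverse complement of the reverse primer: GATGGCTTAAGCTT. This occurs on the top strand at positions 29–42.
The product is the template from position 11 through 42 (32 bp).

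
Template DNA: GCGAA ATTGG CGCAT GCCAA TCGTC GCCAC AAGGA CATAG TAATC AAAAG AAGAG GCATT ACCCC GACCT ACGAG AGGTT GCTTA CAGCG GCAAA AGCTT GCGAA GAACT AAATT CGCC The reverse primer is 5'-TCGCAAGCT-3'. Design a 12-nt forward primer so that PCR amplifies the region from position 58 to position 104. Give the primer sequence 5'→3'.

5'-ATTACCCCGACC-3'

The reverse primer's reverse complement AGCTTGCGA matches the template at positions 96–104; the product starts at position 58.
The forward primer is identical to the top strand over positions 58–69: ATTACCCCGACC.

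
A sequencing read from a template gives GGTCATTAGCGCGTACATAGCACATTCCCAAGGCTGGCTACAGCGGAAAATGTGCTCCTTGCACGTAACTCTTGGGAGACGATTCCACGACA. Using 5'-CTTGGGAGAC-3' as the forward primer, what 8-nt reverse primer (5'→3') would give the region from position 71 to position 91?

5'-GTCGTGGA-3'

The product's 3' end on the top strand is position 91.
The reverse primer anneals to the top strand over positions 84–91, i.e. to TCCACGAC.
Its sequence written 5'→3' is the reverse complement: GTCGTGGA.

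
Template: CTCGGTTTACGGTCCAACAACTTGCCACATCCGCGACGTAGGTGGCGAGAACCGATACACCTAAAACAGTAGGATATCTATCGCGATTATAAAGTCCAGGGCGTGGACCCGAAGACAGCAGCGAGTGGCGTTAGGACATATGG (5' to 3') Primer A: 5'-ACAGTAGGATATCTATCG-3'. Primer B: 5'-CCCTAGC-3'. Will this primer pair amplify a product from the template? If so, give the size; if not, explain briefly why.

Primer B (CCCTAGC) does not match the top strand, and its reverse complement GCTAGGG does not match either.
With no annealing site for primer B, no amplification occurs.

No product — primer B has no binding site in the template.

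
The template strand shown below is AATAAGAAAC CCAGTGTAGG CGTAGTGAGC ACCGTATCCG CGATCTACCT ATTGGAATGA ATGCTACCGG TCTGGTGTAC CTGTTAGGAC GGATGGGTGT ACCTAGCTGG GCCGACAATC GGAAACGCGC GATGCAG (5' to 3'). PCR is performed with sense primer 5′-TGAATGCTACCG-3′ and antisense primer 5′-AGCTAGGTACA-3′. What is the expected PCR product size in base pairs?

51 bp

Forward primer TGAATGCTACCG is found on the top strand at positions 58–69.
Taking the reverse complement of AGCTAGGTACA gives TGTACCTAGCT, found at positions 98–108 on the template; the primer anneals here to the top strand with its 3' end pointing upstream.
Product length = (reverse-primer end) − (forward-primer start) + 1 = 108 − 58 + 1 = 51 bp.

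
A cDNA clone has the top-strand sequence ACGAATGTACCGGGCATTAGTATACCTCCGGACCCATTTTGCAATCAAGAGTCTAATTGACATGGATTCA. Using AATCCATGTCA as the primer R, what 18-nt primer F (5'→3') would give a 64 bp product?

5'-ATGTACCGGGCATTAGTA-3'

The reverse primer's reverse complement TGACATGGATT matches the template at positions 58–68, so the product ends at position 68.
A 64 bp product then starts at position 68 − 64 + 1 = 5.
The forward primer is identical to the top strand there: ATGTACCGGGCATTAGTA.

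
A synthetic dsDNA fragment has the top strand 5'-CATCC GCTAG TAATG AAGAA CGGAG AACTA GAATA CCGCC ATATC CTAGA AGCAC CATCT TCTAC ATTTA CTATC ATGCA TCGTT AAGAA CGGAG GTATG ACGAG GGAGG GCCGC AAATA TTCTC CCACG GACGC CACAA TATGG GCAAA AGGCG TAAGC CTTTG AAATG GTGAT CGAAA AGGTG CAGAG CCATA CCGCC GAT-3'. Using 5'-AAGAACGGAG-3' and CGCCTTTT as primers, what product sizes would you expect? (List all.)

140 bp, 70 bp

The forward primer AAGAACGGAG matches the top strand at positions 16–25, 86–95.
The reverse primer's reverse complement is AAAAGGCG, matching at positions 148–155.
Each forward site pairs with the reverse site to give a product ending at position 155: sizes 140, 70 bp.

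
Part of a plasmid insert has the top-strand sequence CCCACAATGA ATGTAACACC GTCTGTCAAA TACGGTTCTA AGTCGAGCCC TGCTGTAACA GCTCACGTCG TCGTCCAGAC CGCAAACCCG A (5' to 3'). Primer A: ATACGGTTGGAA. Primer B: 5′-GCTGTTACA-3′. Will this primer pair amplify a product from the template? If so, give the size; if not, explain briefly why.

No product — primer A has no binding site in the template.

Primer A (ATACGGTTGGAA) does not match the top strand, and its reverse complement TTCCAACCGTAT does not match either.
With no annealing site for primer A, no amplification occurs.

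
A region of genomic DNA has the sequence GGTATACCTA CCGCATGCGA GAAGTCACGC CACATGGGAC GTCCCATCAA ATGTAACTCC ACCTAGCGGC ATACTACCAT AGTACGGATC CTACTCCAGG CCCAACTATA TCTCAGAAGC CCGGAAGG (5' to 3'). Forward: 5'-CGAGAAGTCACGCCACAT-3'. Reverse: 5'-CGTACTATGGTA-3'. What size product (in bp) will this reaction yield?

The forward primer matches the template at positions 18–35.
Reverse complement of the reverse primer: TACCATAGTACG. This occurs on the top strand at positions 75–86.
Amplicon spans positions 18–86: 69 bp.

69 bp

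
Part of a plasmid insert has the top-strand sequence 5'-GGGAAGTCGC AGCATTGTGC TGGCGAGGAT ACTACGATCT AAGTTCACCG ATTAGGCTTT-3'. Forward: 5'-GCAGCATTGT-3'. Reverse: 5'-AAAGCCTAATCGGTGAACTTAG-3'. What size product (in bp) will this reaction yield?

52 bp

The forward primer matches the template at positions 9–18.
Taking the reverse complement of AAAGCCTAATCGGTGAACTTAG gives CTAAGTTCACCGATTAGGCTTT, found at positions 39–60 on the template; the primer anneals here to the top strand with its 3' end pointing upstream.
Product length = (reverse-primer end) − (forward-primer start) + 1 = 60 − 9 + 1 = 52 bp.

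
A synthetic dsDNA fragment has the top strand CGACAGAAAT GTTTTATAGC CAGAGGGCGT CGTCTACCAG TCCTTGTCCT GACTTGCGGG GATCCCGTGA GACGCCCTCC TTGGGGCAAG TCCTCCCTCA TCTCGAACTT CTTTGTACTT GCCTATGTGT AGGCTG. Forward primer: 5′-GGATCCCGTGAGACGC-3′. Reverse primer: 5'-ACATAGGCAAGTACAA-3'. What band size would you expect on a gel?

69 bp

Scanning the template, GGATCCCGTGAGACGC occurs at positions 60–75; this primer anneals to the bottom strand there with its 3' end pointing downstream.
Reverse complement of the reverse primer: TTGTACTTGCCTATGT. This occurs on the top strand at positions 113–128.
Amplicon spans positions 60–128: 69 bp.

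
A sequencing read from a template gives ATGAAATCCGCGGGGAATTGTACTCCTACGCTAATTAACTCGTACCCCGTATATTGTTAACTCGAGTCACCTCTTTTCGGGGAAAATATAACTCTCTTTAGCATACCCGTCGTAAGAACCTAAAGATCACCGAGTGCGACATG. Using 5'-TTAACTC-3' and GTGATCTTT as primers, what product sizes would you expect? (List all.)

The forward primer TTAACTC matches the top strand at positions 35–41, 57–63.
The reverse primer's reverse complement is AAAGATCAC, matching at positions 122–130.
Each forward site pairs with the reverse site to give a product ending at position 130: sizes 96, 74 bp.

96 bp, 74 bp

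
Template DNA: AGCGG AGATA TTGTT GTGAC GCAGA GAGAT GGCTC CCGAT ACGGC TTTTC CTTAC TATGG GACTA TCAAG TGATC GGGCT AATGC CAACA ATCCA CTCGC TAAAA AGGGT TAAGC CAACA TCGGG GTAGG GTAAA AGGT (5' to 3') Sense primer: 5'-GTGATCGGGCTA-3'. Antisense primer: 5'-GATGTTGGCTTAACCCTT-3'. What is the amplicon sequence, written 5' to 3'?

5'-GTGATCGGGCTAATGCCAACAATCCACTCGCTAAAAAGGGTTAAGCCAACATC-3'

Forward primer GTGATCGGGCTA is found on the top strand at positions 70–81.
Taking the reverse complement of GATGTTGGCTTAACCCTT gives AAGGGTTAAGCCAACATC, found at positions 105–122 on the template; the primer anneals here to the top strand with its 3' end pointing upstream.
The product is the template from position 70 through 122 (53 bp).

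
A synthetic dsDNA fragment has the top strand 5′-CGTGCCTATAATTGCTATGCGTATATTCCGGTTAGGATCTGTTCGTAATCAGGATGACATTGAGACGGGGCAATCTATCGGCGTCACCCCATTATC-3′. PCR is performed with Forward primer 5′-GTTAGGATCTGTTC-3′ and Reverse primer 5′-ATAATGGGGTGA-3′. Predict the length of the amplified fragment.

65 bp

The forward primer matches the template at positions 31–44.
Reverse complement of the reverse primer: TCACCCCATTAT. This occurs on the top strand at positions 84–95.
Amplicon spans positions 31–95: 65 bp.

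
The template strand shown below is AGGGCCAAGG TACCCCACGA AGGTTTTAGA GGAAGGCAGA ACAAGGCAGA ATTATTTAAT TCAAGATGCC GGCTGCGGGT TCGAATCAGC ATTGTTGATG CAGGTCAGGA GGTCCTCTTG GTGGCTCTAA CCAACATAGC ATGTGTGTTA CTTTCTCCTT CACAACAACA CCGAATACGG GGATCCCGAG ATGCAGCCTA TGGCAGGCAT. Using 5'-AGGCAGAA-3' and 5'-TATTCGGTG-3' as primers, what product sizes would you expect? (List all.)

The forward primer AGGCAGAA matches the top strand at positions 34–41, 44–51.
The reverse primer's reverse complement is CACCGAATA, matching at positions 169–177.
Each forward site pairs with the reverse site to give a product ending at position 177: sizes 144, 134 bp.

144 bp, 134 bp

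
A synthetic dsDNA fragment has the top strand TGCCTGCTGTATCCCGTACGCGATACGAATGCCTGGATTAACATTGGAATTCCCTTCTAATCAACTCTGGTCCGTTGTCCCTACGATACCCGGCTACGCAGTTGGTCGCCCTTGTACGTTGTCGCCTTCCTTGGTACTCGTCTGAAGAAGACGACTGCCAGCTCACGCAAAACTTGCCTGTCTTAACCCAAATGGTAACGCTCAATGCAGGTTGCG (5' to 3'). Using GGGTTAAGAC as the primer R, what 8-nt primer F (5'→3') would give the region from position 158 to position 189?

5'-CCAGCTCA-3'

The reverse primer's reverse complement GTCTTAACCC matches the template at positions 180–189; the product starts at position 158.
The forward primer is identical to the top strand over positions 158–165: CCAGCTCA.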